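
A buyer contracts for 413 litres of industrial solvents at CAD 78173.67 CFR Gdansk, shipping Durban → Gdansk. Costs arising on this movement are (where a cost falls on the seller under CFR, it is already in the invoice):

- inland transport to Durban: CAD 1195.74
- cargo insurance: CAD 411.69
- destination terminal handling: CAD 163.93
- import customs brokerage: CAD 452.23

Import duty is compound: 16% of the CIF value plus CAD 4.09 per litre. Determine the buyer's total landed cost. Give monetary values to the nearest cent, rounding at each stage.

Total landed cost: CAD 93464.35

CFR: the seller pays costs through ocean freight to the destination port, but not insurance.
Already in the invoice (seller's account under CFR): inland to port — exclude.
CIF value = CFR price + insurance = 78173.67 + 411.69 = 78585.36
Ad valorem component: 78585.36 × 16% = 12573.66
Specific component: 413 × 4.09 = 1689.17
Import duty = 12573.66 + 1689.17 = 14262.83
Buyer bears: insurance 411.69 + destination terminal 163.93 + brokerage 452.23 + duty 14262.83 = 15290.68
Landed cost = invoice 78173.67 + 15290.68 = 93464.35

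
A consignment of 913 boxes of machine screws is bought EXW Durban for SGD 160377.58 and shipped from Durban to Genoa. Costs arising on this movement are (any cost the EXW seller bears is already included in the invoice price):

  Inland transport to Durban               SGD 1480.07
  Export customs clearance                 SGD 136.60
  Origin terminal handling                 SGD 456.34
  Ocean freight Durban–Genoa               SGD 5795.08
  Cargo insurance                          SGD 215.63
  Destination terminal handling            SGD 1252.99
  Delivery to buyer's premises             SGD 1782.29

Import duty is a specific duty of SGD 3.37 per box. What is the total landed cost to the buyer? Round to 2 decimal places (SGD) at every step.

Total landed cost: SGD 174573.39

EXW: the seller makes goods available at their premises; the buyer bears all onward costs.
CIF value = EXW price + inland to port + export clearance + origin terminal + freight + insurance = 160377.58 + 1480.07 + 136.60 + 456.34 + 5795.08 + 215.63 = 168461.30
Import duty = 913 × 3.37 = 3076.81
Buyer bears: inland to port 1480.07 + export clearance 136.60 + origin terminal 456.34 + freight 5795.08 + insurance 215.63 + destination terminal 1252.99 + delivery 1782.29 + duty 3076.81 = 14195.81
Landed cost = invoice 160377.58 + 14195.81 = 174573.39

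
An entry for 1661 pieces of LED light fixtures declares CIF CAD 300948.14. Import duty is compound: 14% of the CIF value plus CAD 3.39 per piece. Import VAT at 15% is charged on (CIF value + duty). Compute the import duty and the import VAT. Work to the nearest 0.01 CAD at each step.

Import duty: CAD 47763.53; import VAT: CAD 52306.75

Ad valorem component: 300948.14 × 14% = 42132.74
Specific component: 1661 × 3.39 = 5630.79
Import duty = 42132.74 + 5630.79 = 47763.53
VAT base = CIF + duty = 300948.14 + 47763.53 = 348711.67
Import VAT = 348711.67 × 15% = 52306.75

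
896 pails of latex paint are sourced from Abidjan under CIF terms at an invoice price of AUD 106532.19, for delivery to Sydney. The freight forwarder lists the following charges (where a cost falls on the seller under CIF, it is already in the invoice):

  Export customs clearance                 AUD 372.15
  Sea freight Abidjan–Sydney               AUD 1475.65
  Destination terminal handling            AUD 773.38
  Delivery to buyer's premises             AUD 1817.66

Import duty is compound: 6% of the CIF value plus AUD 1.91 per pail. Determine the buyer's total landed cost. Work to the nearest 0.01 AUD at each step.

CIF: the seller pays costs through ocean freight and marine insurance to the destination port.
Already in the invoice (seller's account under CIF): export clearance, freight — exclude.
The CIF price already equals the CIF value: 106532.19
Ad valorem component: 106532.19 × 6% = 6391.93
Specific component: 896 × 1.91 = 1711.36
Import duty = 6391.93 + 1711.36 = 8103.29
Buyer bears: destination terminal 773.38 + delivery 1817.66 + duty 8103.29 = 10694.33
Landed cost = invoice 106532.19 + 10694.33 = 117226.52

Total landed cost: AUD 117226.52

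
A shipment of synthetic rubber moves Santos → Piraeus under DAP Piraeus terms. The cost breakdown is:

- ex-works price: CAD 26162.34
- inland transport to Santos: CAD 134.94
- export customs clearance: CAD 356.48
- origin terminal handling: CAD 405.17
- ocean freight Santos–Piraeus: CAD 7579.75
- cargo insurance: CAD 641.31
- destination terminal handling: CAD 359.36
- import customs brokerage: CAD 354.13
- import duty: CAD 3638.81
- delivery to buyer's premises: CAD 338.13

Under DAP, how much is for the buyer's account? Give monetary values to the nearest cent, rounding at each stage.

DAP: the seller bears all costs to the named destination except import duty and clearance.
Seller's account: goods 26162.34 + inland to port 134.94 + export clearance 356.48 + origin terminal 405.17 + freight 7579.75 + insurance 641.31 + destination terminal 359.36 + delivery 338.13 = 35977.48
Buyer's account: brokerage 354.13 + duty 3638.81 = 3992.94

Buyer's account: CAD 3992.94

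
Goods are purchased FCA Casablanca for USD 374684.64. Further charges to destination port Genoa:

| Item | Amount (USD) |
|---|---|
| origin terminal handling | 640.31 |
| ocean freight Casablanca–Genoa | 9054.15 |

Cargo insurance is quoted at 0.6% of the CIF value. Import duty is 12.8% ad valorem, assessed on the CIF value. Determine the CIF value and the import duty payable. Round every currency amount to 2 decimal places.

CIF value: USD 386699.30; import duty: USD 49497.51

Let C be the CIF value. C = FCA price + pre-shipment costs + freight + 0.6% × C
C − 0.6% × C = 374684.64 + 640.31 + 9054.15
0.994 × C = 384379.10
C = 384379.10 / 0.994 = 386699.30
Insurance premium = 0.6% × 386699.30 = 2320.20
Import duty = 386699.30 × 12.8% = 49497.51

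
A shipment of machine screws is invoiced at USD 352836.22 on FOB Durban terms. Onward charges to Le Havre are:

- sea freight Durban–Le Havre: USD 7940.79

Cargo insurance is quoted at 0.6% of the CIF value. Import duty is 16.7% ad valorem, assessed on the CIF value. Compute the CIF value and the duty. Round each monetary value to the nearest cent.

CIF value: USD 362954.74; import duty: USD 60613.44

Let C be the CIF value. C = FOB price + freight + 0.6% × C
C − 0.6% × C = 352836.22 + 7940.79
0.994 × C = 360777.01
C = 360777.01 / 0.994 = 362954.74
Insurance premium = 0.6% × 362954.74 = 2177.73
Import duty = 362954.74 × 16.7% = 60613.44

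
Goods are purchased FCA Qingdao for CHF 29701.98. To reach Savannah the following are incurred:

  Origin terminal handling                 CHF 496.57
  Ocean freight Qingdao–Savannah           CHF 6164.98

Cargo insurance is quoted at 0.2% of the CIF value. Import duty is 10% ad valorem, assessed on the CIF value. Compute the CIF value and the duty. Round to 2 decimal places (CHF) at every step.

Let C be the CIF value. C = FCA price + pre-shipment costs + freight + 0.2% × C
C − 0.2% × C = 29701.98 + 496.57 + 6164.98
0.998 × C = 36363.53
C = 36363.53 / 0.998 = 36436.40
Insurance premium = 0.2% × 36436.40 = 72.87
Import duty = 36436.40 × 10% = 3643.64

CIF value: CHF 36436.40; import duty: CHF 3643.64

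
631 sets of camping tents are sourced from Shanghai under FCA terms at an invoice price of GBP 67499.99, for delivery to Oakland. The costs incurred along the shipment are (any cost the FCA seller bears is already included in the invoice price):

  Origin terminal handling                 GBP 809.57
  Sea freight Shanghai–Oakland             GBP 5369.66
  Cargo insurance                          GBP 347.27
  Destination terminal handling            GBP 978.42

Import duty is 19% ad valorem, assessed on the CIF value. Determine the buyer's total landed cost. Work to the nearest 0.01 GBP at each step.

Total landed cost: GBP 89069.94

FCA: the seller delivers export-cleared goods to the carrier; the buyer bears costs from that point.
CIF value = FCA price + origin terminal + freight + insurance = 67499.99 + 809.57 + 5369.66 + 347.27 = 74026.49
Import duty = 74026.49 × 19% = 14065.03
Buyer bears: origin terminal 809.57 + freight 5369.66 + insurance 347.27 + destination terminal 978.42 + duty 14065.03 = 21569.95
Landed cost = invoice 67499.99 + 21569.95 = 89069.94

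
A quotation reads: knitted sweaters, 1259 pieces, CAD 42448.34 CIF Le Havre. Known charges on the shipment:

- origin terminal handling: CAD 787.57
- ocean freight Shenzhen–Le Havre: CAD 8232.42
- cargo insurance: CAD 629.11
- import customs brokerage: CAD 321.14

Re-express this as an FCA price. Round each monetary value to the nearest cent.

Not relevant to the conversion: brokerage — on the buyer under both terms; not part of either seller's price.
From CIF to FCA, the seller no longer bears: origin terminal, freight, insurance.
FCA price = 42448.34 − 787.57 − 8232.42 − 629.11 = 32799.24

FCA price: CAD 32799.24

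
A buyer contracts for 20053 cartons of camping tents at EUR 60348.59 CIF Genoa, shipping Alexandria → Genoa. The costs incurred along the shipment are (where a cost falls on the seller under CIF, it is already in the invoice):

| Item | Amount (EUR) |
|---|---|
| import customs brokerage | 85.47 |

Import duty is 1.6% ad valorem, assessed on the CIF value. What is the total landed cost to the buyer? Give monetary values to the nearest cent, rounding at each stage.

CIF: the seller pays costs through ocean freight and marine insurance to the destination port.
The CIF price already equals the CIF value: 60348.59
Import duty = 60348.59 × 1.6% = 965.58
Buyer bears: brokerage 85.47 + duty 965.58 = 1051.05
Landed cost = invoice 60348.59 + 1051.05 = 61399.64

Total landed cost: EUR 61399.64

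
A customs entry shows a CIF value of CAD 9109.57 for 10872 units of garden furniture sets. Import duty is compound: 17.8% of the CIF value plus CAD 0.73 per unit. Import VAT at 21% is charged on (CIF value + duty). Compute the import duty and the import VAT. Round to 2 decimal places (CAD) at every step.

Import duty: CAD 9558.06; import VAT: CAD 3920.20

Ad valorem component: 9109.57 × 17.8% = 1621.50
Specific component: 10872 × 0.73 = 7936.56
Import duty = 1621.50 + 7936.56 = 9558.06
VAT base = CIF + duty = 9109.57 + 9558.06 = 18667.63
Import VAT = 18667.63 × 21% = 3920.20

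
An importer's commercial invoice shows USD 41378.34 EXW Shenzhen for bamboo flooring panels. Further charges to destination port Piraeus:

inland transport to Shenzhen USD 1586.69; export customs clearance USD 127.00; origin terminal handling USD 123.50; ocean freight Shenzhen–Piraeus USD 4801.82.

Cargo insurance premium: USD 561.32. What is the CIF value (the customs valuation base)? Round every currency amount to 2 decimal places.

CIF value: USD 48578.67

CIF = EXW price + pre-shipment costs + freight + insurance
CIF = 41378.34 + 1586.69 + 127.00 + 123.50 + 4801.82 + 561.32 = 48578.67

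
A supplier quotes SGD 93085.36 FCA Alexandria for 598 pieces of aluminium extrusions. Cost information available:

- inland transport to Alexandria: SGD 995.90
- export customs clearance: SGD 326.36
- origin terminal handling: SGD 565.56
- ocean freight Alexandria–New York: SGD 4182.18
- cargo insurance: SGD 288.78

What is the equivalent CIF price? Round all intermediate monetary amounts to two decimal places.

CIF price: SGD 98121.88

Not relevant to the conversion: inland to port, export clearance — on the seller under both FCA and CIF; already in the FCA price and stays in the CIF price.
From FCA to CIF, the seller additionally bears: origin terminal, freight, insurance.
CIF price = 93085.36 + 565.56 + 4182.18 + 288.78 = 98121.88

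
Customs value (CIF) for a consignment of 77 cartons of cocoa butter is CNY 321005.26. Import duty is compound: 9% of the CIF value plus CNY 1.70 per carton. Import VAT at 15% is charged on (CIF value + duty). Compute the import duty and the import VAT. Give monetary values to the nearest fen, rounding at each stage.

Ad valorem component: 321005.26 × 9% = 28890.47
Specific component: 77 × 1.70 = 130.90
Import duty = 28890.47 + 130.90 = 29021.37
VAT base = CIF + duty = 321005.26 + 29021.37 = 350026.63
Import VAT = 350026.63 × 15% = 52503.99

Import duty: CNY 29021.37; import VAT: CNY 52503.99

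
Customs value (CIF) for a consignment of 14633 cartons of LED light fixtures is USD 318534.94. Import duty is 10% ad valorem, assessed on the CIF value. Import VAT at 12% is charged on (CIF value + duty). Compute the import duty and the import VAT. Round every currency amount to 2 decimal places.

Import duty = 318534.94 × 10% = 31853.49
VAT base = CIF + duty = 318534.94 + 31853.49 = 350388.43
Import VAT = 350388.43 × 12% = 42046.61

Import duty: USD 31853.49; import VAT: USD 42046.61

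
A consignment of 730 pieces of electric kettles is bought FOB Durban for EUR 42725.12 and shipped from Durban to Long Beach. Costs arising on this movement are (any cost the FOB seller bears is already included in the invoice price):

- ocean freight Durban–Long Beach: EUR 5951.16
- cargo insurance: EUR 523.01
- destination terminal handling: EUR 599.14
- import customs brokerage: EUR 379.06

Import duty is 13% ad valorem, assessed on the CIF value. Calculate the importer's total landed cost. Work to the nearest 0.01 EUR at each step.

FOB: the seller bears costs until goods are on board at the origin port; the buyer bears freight, insurance and all costs thereafter.
CIF value = FOB price + freight + insurance = 42725.12 + 5951.16 + 523.01 = 49199.29
Import duty = 49199.29 × 13% = 6395.91
Buyer bears: freight 5951.16 + insurance 523.01 + destination terminal 599.14 + brokerage 379.06 + duty 6395.91 = 13848.28
Landed cost = invoice 42725.12 + 13848.28 = 56573.40

Total landed cost: EUR 56573.40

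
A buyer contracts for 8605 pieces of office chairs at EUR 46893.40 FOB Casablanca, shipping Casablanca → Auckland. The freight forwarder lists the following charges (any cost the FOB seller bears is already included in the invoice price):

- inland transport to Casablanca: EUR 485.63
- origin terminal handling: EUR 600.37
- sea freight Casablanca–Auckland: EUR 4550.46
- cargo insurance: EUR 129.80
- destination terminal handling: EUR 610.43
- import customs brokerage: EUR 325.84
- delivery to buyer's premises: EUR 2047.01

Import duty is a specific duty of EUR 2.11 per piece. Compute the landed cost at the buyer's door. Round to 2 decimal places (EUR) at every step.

Total landed cost: EUR 72713.49

FOB: the seller bears costs until goods are on board at the origin port; the buyer bears freight, insurance and all costs thereafter.
Already in the invoice (seller's account under FOB): inland to port, origin terminal — exclude.
CIF value = FOB price + freight + insurance = 46893.40 + 4550.46 + 129.80 = 51573.66
Import duty = 8605 × 2.11 = 18156.55
Buyer bears: freight 4550.46 + insurance 129.80 + destination terminal 610.43 + brokerage 325.84 + delivery 2047.01 + duty 18156.55 = 25820.09
Landed cost = invoice 46893.40 + 25820.09 = 72713.49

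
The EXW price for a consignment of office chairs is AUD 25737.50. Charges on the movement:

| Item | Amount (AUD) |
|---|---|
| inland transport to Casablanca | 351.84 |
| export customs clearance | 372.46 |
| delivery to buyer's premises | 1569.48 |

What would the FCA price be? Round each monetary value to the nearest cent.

Not relevant to the conversion: delivery — on the buyer under both terms; not part of either seller's price.
From EXW to FCA, the seller additionally bears: inland to port, export clearance.
FCA price = 25737.50 + 351.84 + 372.46 = 26461.80

FCA price: AUD 26461.80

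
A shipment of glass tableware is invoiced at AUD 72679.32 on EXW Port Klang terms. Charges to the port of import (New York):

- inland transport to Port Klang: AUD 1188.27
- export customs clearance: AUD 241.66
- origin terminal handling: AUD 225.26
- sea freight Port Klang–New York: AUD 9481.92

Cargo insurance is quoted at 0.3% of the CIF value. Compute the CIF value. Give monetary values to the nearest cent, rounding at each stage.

CIF value: AUD 84068.64

Let C be the CIF value. C = EXW price + pre-shipment costs + freight + 0.3% × C
C − 0.3% × C = 72679.32 + 1188.27 + 241.66 + 225.26 + 9481.92
0.997 × C = 83816.43
C = 83816.43 / 0.997 = 84068.64
Insurance premium = 0.3% × 84068.64 = 252.21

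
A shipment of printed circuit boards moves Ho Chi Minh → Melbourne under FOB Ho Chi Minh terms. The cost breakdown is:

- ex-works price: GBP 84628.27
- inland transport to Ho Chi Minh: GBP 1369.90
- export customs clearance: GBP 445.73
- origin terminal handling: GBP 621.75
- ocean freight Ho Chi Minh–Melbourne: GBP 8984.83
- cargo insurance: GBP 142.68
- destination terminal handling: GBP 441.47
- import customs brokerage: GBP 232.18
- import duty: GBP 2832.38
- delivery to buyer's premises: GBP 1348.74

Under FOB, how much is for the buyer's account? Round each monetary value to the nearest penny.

Buyer's account: GBP 13982.28

FOB: the seller bears costs until goods are on board at the origin port; the buyer bears freight, insurance and all costs thereafter.
Seller's account: goods 84628.27 + inland to port 1369.90 + export clearance 445.73 + origin terminal 621.75 = 87065.65
Buyer's account: freight 8984.83 + insurance 142.68 + destination terminal 441.47 + brokerage 232.18 + duty 2832.38 + delivery 1348.74 = 13982.28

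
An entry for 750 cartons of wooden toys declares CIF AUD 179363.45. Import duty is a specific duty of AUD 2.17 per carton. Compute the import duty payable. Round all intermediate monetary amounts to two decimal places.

Import duty = 750 × 2.17 = 1627.50

Import duty: AUD 1627.50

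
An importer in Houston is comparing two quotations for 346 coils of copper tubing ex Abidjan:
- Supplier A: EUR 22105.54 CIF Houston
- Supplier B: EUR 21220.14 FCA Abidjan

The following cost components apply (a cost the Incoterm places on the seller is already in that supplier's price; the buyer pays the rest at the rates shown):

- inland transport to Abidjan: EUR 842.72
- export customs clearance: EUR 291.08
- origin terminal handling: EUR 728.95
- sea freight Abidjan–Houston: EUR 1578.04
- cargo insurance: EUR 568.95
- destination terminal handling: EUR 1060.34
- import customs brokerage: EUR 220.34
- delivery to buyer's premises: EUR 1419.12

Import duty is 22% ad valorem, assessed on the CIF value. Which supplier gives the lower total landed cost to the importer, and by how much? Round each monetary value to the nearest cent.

Supplier A is cheaper by EUR 2428.46

Supplier A (CIF):
The CIF price already equals the CIF value: 22105.54
Import duty = 22105.54 × 22% = 4863.22
Buyer bears (A): 1060.34 + 220.34 + 1419.12 = 2699.80
Landed cost (A) = invoice 22105.54 + 2699.80 + duty 4863.22 = 29668.56
Supplier B (FCA):
CIF value = FCA price + origin terminal + freight + insurance = 21220.14 + 728.95 + 1578.04 + 568.95 = 24096.08
Import duty = 24096.08 × 22% = 5301.14
Buyer bears (B): 728.95 + 1578.04 + 568.95 + 1060.34 + 220.34 + 1419.12 = 5575.74
Landed cost (B) = invoice 21220.14 + 5575.74 + duty 5301.14 = 32097.02
Difference = |29668.56 − 32097.02| = 2428.46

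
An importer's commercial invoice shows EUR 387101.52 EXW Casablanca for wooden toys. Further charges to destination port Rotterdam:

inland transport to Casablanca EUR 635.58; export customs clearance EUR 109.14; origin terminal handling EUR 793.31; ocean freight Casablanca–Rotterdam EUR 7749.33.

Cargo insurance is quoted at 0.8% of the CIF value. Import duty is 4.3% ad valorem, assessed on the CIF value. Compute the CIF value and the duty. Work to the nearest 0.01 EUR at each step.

CIF value: EUR 399585.56; import duty: EUR 17182.18

Let C be the CIF value. C = EXW price + pre-shipment costs + freight + 0.8% × C
C − 0.8% × C = 387101.52 + 635.58 + 109.14 + 793.31 + 7749.33
0.992 × C = 396388.88
C = 396388.88 / 0.992 = 399585.56
Insurance premium = 0.8% × 399585.56 = 3196.68
Import duty = 399585.56 × 4.3% = 17182.18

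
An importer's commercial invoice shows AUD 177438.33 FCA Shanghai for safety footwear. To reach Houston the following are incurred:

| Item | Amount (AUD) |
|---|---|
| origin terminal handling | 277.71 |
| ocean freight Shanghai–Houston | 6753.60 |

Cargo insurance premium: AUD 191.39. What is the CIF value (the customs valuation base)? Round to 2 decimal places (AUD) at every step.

CIF value: AUD 184661.03

CIF = FCA price + pre-shipment costs + freight + insurance
CIF = 177438.33 + 277.71 + 6753.60 + 191.39 = 184661.03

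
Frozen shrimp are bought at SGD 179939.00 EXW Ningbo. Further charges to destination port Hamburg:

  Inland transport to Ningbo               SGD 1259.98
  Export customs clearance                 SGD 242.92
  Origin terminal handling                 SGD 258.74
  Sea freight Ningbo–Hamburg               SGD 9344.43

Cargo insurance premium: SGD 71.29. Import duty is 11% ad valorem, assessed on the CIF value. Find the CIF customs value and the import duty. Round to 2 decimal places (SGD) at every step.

CIF = EXW price + pre-shipment costs + freight + insurance
CIF = 179939.00 + 1259.98 + 242.92 + 258.74 + 9344.43 + 71.29 = 191116.36
Import duty = 191116.36 × 11% = 21022.80

CIF value: SGD 191116.36; import duty: SGD 21022.80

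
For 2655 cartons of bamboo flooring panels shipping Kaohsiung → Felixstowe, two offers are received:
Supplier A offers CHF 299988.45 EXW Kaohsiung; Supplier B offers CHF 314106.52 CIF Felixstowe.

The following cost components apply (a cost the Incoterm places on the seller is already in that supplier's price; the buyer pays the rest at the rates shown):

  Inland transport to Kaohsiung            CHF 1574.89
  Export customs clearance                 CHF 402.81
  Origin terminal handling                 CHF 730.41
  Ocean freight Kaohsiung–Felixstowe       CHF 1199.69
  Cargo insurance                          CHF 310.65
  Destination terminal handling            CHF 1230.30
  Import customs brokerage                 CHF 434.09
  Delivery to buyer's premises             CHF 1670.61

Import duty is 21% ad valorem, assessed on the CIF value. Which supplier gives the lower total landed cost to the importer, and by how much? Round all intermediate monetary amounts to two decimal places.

Supplier A is cheaper by CHF 11978.54

Supplier A (EXW):
CIF value = EXW price + inland to port + export clearance + origin terminal + freight + insurance = 299988.45 + 1574.89 + 402.81 + 730.41 + 1199.69 + 310.65 = 304206.90
Import duty = 304206.90 × 21% = 63883.45
Buyer bears (A): 1574.89 + 402.81 + 730.41 + 1199.69 + 310.65 + 1230.30 + 434.09 + 1670.61 = 7553.45
Landed cost (A) = invoice 299988.45 + 7553.45 + duty 63883.45 = 371425.35
Supplier B (CIF):
The CIF price already equals the CIF value: 314106.52
Import duty = 314106.52 × 21% = 65962.37
Buyer bears (B): 1230.30 + 434.09 + 1670.61 = 3335.00
Landed cost (B) = invoice 314106.52 + 3335.00 + duty 65962.37 = 383403.89
Difference = |371425.35 − 383403.89| = 11978.54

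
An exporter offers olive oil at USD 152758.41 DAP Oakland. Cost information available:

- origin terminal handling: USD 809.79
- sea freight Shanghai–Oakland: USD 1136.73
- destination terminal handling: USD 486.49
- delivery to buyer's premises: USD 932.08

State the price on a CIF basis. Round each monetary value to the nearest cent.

Not relevant to the conversion: freight, origin terminal — on the seller under both DAP and CIF; already in the DAP price and stays in the CIF price.
From DAP to CIF, the seller no longer bears: destination terminal, delivery.
CIF price = 152758.41 − 486.49 − 932.08 = 151339.84

CIF price: USD 151339.84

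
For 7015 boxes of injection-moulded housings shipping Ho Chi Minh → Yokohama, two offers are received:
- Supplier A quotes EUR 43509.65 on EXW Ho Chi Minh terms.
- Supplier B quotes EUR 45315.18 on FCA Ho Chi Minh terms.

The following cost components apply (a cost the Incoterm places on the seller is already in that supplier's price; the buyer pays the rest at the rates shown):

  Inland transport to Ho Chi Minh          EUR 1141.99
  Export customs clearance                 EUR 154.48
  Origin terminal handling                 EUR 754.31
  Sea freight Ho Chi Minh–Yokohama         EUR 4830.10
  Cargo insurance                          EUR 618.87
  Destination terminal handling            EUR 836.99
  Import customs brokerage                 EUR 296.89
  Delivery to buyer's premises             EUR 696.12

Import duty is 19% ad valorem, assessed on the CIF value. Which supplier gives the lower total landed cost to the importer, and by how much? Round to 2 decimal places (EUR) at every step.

Supplier A (EXW):
CIF value = EXW price + inland to port + export clearance + origin terminal + freight + insurance = 43509.65 + 1141.99 + 154.48 + 754.31 + 4830.10 + 618.87 = 51009.40
Import duty = 51009.40 × 19% = 9691.79
Buyer bears (A): 1141.99 + 154.48 + 754.31 + 4830.10 + 618.87 + 836.99 + 296.89 + 696.12 = 9329.75
Landed cost (A) = invoice 43509.65 + 9329.75 + duty 9691.79 = 62531.19
Supplier B (FCA):
CIF value = FCA price + origin terminal + freight + insurance = 45315.18 + 754.31 + 4830.10 + 618.87 = 51518.46
Import duty = 51518.46 × 19% = 9788.51
Buyer bears (B): 754.31 + 4830.10 + 618.87 + 836.99 + 296.89 + 696.12 = 8033.28
Landed cost (B) = invoice 45315.18 + 8033.28 + duty 9788.51 = 63136.97
Difference = |62531.19 − 63136.97| = 605.78

Supplier A is cheaper by EUR 605.78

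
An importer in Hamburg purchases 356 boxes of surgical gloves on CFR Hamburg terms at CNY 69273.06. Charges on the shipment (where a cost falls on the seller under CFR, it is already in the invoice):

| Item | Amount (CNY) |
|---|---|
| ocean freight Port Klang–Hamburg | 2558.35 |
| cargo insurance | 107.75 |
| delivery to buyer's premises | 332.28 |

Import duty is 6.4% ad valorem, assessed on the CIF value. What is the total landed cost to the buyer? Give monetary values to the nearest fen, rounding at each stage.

Total landed cost: CNY 74153.46

CFR: the seller pays costs through ocean freight to the destination port, but not insurance.
Already in the invoice (seller's account under CFR): freight — exclude.
CIF value = CFR price + insurance = 69273.06 + 107.75 = 69380.81
Import duty = 69380.81 × 6.4% = 4440.37
Buyer bears: insurance 107.75 + delivery 332.28 + duty 4440.37 = 4880.40
Landed cost = invoice 69273.06 + 4880.40 = 74153.46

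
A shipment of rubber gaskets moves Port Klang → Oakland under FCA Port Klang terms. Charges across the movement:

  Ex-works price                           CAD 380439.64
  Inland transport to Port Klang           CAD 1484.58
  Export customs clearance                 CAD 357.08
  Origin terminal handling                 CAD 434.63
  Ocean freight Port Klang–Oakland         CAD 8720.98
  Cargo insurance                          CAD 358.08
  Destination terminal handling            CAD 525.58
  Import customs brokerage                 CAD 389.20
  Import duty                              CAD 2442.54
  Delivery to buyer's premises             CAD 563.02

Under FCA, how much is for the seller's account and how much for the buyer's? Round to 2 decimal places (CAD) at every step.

FCA: the seller delivers export-cleared goods to the carrier; the buyer bears costs from that point.
Seller's account: goods 380439.64 + inland to port 1484.58 + export clearance 357.08 = 382281.30
Buyer's account: origin terminal 434.63 + freight 8720.98 + insurance 358.08 + destination terminal 525.58 + brokerage 389.20 + duty 2442.54 + delivery 563.02 = 13434.03

Seller: CAD 382281.30; buyer: CAD 13434.03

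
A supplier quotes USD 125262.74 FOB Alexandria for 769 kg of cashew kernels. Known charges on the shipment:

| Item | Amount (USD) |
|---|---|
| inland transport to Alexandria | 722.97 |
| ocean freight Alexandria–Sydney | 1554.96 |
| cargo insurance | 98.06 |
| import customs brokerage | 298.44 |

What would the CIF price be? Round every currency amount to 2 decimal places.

Not relevant to the conversion: inland to port — on the seller under both FOB and CIF; already in the FOB price and stays in the CIF price. brokerage — on the buyer under both terms; not part of either seller's price.
From FOB to CIF, the seller additionally bears: freight, insurance.
CIF price = 125262.74 + 1554.96 + 98.06 = 126915.76

CIF price: USD 126915.76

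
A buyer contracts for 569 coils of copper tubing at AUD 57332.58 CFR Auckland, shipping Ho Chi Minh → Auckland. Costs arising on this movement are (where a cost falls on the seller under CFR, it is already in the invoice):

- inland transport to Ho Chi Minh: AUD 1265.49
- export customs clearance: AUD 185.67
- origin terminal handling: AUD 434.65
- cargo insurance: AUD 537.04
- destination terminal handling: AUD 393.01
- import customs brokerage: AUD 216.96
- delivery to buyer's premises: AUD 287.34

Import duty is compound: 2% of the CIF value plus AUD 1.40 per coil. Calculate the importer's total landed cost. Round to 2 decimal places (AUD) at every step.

CFR: the seller pays costs through ocean freight to the destination port, but not insurance.
Already in the invoice (seller's account under CFR): inland to port, export clearance, origin terminal — exclude.
CIF value = CFR price + insurance = 57332.58 + 537.04 = 57869.62
Ad valorem component: 57869.62 × 2% = 1157.39
Specific component: 569 × 1.40 = 796.60
Import duty = 1157.39 + 796.60 = 1953.99
Buyer bears: insurance 537.04 + destination terminal 393.01 + brokerage 216.96 + delivery 287.34 + duty 1953.99 = 3388.34
Landed cost = invoice 57332.58 + 3388.34 = 60720.92

Total landed cost: AUD 60720.92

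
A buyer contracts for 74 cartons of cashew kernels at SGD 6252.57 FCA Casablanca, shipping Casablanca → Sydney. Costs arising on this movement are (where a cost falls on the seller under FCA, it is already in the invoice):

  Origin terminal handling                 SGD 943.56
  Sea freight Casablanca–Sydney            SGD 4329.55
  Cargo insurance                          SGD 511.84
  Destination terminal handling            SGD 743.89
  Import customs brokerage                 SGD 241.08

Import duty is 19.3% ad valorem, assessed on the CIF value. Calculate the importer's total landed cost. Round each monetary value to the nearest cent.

FCA: the seller delivers export-cleared goods to the carrier; the buyer bears costs from that point.
CIF value = FCA price + origin terminal + freight + insurance = 6252.57 + 943.56 + 4329.55 + 511.84 = 12037.52
Import duty = 12037.52 × 19.3% = 2323.24
Buyer bears: origin terminal 943.56 + freight 4329.55 + insurance 511.84 + destination terminal 743.89 + brokerage 241.08 + duty 2323.24 = 9093.16
Landed cost = invoice 6252.57 + 9093.16 = 15345.73

Total landed cost: SGD 15345.73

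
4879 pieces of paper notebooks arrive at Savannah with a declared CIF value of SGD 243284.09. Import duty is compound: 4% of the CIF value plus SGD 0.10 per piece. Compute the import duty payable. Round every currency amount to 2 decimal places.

Import duty: SGD 10219.26

Ad valorem component: 243284.09 × 4% = 9731.36
Specific component: 4879 × 0.10 = 487.90
Import duty = 9731.36 + 487.90 = 10219.26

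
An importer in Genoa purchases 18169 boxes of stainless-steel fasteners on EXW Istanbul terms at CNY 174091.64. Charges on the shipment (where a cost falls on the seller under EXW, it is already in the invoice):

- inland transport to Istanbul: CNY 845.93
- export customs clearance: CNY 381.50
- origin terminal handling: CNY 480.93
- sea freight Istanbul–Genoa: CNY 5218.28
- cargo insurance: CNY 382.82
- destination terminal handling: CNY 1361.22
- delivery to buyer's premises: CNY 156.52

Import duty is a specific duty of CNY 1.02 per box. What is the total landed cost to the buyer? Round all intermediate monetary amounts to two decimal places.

EXW: the seller makes goods available at their premises; the buyer bears all onward costs.
CIF value = EXW price + inland to port + export clearance + origin terminal + freight + insurance = 174091.64 + 845.93 + 381.50 + 480.93 + 5218.28 + 382.82 = 181401.10
Import duty = 18169 × 1.02 = 18532.38
Buyer bears: inland to port 845.93 + export clearance 381.50 + origin terminal 480.93 + freight 5218.28 + insurance 382.82 + destination terminal 1361.22 + delivery 156.52 + duty 18532.38 = 27359.58
Landed cost = invoice 174091.64 + 27359.58 = 201451.22

Total landed cost: CNY 201451.22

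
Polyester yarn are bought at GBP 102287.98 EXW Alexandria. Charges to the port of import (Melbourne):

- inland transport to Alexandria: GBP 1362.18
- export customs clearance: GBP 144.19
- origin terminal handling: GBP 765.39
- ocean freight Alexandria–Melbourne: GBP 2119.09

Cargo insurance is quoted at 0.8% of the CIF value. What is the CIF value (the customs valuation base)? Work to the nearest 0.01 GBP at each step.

CIF value: GBP 107539.14

Let C be the CIF value. C = EXW price + pre-shipment costs + freight + 0.8% × C
C − 0.8% × C = 102287.98 + 1362.18 + 144.19 + 765.39 + 2119.09
0.992 × C = 106678.83
C = 106678.83 / 0.992 = 107539.14
Insurance premium = 0.8% × 107539.14 = 860.31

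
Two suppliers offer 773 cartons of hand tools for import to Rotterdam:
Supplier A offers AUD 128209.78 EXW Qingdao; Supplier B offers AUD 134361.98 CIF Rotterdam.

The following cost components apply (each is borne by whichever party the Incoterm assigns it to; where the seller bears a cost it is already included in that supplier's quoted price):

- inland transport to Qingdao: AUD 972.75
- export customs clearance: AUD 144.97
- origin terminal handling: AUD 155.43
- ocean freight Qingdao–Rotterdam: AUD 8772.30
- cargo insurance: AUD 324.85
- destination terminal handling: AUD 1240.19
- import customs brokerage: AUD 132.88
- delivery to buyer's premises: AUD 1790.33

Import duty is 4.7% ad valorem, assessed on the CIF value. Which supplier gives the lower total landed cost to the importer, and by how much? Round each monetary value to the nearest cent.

Supplier A (EXW):
CIF value = EXW price + inland to port + export clearance + origin terminal + freight + insurance = 128209.78 + 972.75 + 144.97 + 155.43 + 8772.30 + 324.85 = 138580.08
Import duty = 138580.08 × 4.7% = 6513.26
Buyer bears (A): 972.75 + 144.97 + 155.43 + 8772.30 + 324.85 + 1240.19 + 132.88 + 1790.33 = 13533.70
Landed cost (A) = invoice 128209.78 + 13533.70 + duty 6513.26 = 148256.74
Supplier B (CIF):
The CIF price already equals the CIF value: 134361.98
Import duty = 134361.98 × 4.7% = 6315.01
Buyer bears (B): 1240.19 + 132.88 + 1790.33 = 3163.40
Landed cost (B) = invoice 134361.98 + 3163.40 + duty 6315.01 = 143840.39
Difference = |148256.74 − 143840.39| = 4416.35

Supplier B is cheaper by AUD 4416.35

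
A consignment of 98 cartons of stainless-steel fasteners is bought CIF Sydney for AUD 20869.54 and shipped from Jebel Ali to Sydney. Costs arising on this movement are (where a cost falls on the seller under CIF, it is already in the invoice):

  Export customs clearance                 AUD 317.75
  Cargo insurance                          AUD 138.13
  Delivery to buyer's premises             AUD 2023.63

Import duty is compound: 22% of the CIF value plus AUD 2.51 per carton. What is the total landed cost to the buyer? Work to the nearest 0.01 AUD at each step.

Total landed cost: AUD 27730.45

CIF: the seller pays costs through ocean freight and marine insurance to the destination port.
Already in the invoice (seller's account under CIF): export clearance, insurance — exclude.
The CIF price already equals the CIF value: 20869.54
Ad valorem component: 20869.54 × 22% = 4591.30
Specific component: 98 × 2.51 = 245.98
Import duty = 4591.30 + 245.98 = 4837.28
Buyer bears: delivery 2023.63 + duty 4837.28 = 6860.91
Landed cost = invoice 20869.54 + 6860.91 = 27730.45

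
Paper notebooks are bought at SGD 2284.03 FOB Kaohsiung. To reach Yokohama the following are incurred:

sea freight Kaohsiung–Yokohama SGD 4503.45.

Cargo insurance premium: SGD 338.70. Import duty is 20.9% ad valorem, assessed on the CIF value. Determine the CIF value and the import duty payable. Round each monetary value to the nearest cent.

CIF value: SGD 7126.18; import duty: SGD 1489.37

CIF = FOB price + freight + insurance
CIF = 2284.03 + 4503.45 + 338.70 = 7126.18
Import duty = 7126.18 × 20.9% = 1489.37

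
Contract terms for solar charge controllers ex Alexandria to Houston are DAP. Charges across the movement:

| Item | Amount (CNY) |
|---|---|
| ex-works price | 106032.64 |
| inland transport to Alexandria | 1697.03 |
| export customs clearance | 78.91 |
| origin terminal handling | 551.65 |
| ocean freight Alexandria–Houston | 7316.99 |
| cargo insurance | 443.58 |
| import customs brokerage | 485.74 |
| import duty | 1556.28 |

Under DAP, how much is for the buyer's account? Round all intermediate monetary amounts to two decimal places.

Buyer's account: CNY 2042.02

DAP: the seller bears all costs to the named destination except import duty and clearance.
Seller's account: goods 106032.64 + inland to port 1697.03 + export clearance 78.91 + origin terminal 551.65 + freight 7316.99 + insurance 443.58 = 116120.80
Buyer's account: brokerage 485.74 + duty 1556.28 = 2042.02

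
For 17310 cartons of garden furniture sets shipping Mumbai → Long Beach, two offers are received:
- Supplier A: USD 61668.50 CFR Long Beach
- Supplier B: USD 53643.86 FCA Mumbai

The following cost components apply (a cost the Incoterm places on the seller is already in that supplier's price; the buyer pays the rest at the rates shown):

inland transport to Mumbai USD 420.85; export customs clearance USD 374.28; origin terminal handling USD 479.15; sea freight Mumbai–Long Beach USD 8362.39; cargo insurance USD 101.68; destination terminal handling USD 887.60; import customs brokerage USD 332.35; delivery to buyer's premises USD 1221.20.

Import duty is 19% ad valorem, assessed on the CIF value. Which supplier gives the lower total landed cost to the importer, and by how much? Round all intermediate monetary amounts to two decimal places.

Supplier A (CFR):
CIF value = CFR price + insurance = 61668.50 + 101.68 = 61770.18
Import duty = 61770.18 × 19% = 11736.33
Buyer bears (A): 101.68 + 887.60 + 332.35 + 1221.20 = 2542.83
Landed cost (A) = invoice 61668.50 + 2542.83 + duty 11736.33 = 75947.66
Supplier B (FCA):
CIF value = FCA price + origin terminal + freight + insurance = 53643.86 + 479.15 + 8362.39 + 101.68 = 62587.08
Import duty = 62587.08 × 19% = 11891.55
Buyer bears (B): 479.15 + 8362.39 + 101.68 + 887.60 + 332.35 + 1221.20 = 11384.37
Landed cost (B) = invoice 53643.86 + 11384.37 + duty 11891.55 = 76919.78
Difference = |75947.66 − 76919.78| = 972.12

Supplier A is cheaper by USD 972.12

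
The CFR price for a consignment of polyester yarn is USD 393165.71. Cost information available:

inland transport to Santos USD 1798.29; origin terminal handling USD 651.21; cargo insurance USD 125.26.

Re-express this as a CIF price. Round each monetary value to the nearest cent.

Not relevant to the conversion: inland to port, origin terminal — on the seller under both CFR and CIF; already in the CFR price and stays in the CIF price.
From CFR to CIF, the seller additionally bears: insurance.
CIF price = 393165.71 + 125.26 = 393290.97

CIF price: USD 393290.97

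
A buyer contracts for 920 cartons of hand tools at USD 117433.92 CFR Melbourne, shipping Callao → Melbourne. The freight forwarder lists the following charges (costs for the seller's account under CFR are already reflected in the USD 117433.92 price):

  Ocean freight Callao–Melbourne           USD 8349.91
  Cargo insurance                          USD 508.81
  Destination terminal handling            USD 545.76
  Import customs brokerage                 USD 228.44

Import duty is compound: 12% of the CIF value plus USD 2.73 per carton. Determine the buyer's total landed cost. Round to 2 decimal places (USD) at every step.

CFR: the seller pays costs through ocean freight to the destination port, but not insurance.
Already in the invoice (seller's account under CFR): freight — exclude.
CIF value = CFR price + insurance = 117433.92 + 508.81 = 117942.73
Ad valorem component: 117942.73 × 12% = 14153.13
Specific component: 920 × 2.73 = 2511.60
Import duty = 14153.13 + 2511.60 = 16664.73
Buyer bears: insurance 508.81 + destination terminal 545.76 + brokerage 228.44 + duty 16664.73 = 17947.74
Landed cost = invoice 117433.92 + 17947.74 = 135381.66

Total landed cost: USD 135381.66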